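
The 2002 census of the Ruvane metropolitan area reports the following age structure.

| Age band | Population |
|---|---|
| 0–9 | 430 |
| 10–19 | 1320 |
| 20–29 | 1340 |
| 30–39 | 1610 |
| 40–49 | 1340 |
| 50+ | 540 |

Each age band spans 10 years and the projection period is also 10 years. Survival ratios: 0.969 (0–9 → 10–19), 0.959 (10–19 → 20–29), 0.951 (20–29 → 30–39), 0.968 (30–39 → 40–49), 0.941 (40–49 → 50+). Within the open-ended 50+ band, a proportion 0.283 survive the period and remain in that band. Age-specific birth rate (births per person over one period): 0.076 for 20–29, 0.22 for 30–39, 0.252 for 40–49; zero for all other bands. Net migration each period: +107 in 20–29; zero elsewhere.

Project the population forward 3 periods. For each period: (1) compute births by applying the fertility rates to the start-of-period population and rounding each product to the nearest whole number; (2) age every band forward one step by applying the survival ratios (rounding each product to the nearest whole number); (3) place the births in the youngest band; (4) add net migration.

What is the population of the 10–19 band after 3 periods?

[period 1]
Births: 1340 * 0.076 = 102  |  1610 * 0.22 = 354  |  1340 * 0.252 = 338 — total 794
10–19: 430 * 0.969 = 417
20–29: 1320 * 0.959 = 1266
30–39: 1340 * 0.951 = 1274
40–49: 1610 * 0.968 = 1558
50+: 1340 * 0.941 + 540 * 0.283 = 1261 + 153 = 1414
Net migration: 20–29 + 107 → 1373
Giving 794 / 417 / 1373 / 1274 / 1558 / 1414.
[period 2]
Births: 1373 * 0.076 = 104  |  1274 * 0.22 = 280  |  1558 * 0.252 = 393 — total 777
10–19: 794 * 0.969 = 769
20–29: 417 * 0.959 = 400
30–39: 1373 * 0.951 = 1306
40–49: 1274 * 0.968 = 1233
50+: 1558 * 0.941 + 1414 * 0.283 = 1466 + 400 = 1866
Net migration: 20–29 + 107 → 507
Giving 777 / 769 / 507 / 1306 / 1233 / 1866.
[period 3]
Births: 507 * 0.076 = 39  |  1306 * 0.22 = 287  |  1233 * 0.252 = 311 — total 637
10–19: 777 * 0.969 = 753
20–29: 769 * 0.959 = 737
30–39: 507 * 0.951 = 482
40–49: 1306 * 0.968 = 1264
50+: 1233 * 0.941 + 1866 * 0.283 = 1160 + 528 = 1688
Net migration: 20–29 + 107 → 844
Giving 637 / 753 / 844 / 482 / 1264 / 1688.

753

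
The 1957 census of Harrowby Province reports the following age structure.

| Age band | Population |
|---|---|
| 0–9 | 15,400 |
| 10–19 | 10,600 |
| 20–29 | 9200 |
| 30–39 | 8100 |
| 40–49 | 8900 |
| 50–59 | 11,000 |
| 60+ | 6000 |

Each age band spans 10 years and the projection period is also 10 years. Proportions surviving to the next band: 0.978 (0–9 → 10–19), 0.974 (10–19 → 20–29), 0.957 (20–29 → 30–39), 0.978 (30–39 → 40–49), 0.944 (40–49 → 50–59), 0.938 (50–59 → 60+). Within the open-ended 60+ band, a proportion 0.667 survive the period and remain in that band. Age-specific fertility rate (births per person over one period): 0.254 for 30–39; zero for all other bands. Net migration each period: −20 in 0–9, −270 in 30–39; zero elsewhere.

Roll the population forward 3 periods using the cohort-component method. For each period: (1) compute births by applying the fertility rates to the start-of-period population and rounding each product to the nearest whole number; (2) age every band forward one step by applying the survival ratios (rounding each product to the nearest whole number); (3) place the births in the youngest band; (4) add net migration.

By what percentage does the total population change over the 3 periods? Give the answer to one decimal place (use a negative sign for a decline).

-18.9

Period 1:
Births: 8100 × 0.254 = 2057
10–19: 15400 × 0.978 = 15061
20–29: 10600 × 0.974 = 10324
30–39: 9200 × 0.957 = 8804
40–49: 8100 × 0.978 = 7922
50–59: 8900 × 0.944 = 8402
60+: 11000 × 0.938 + 6000 × 0.667 = 10318 + 4002 = 14320
Net migration: 0–9 − 20 → 2037; 30–39 − 270 → 8534
Population now: 0–9=2037, 10–19=15061, 20–29=10324, 30–39=8534, 40–49=7922, 50–59=8402, 60+=14320
Period 2:
Births: 8534 × 0.254 = 2168
10–19: 2037 × 0.978 = 1992
20–29: 15061 × 0.974 = 14669
30–39: 10324 × 0.957 = 9880
40–49: 8534 × 0.978 = 8346
50–59: 7922 × 0.944 = 7478
60+: 8402 × 0.938 + 14320 × 0.667 = 7881 + 9551 = 17432
Net migration: 0–9 − 20 → 2148; 30–39 − 270 → 9610
Population now: 0–9=2148, 10–19=1992, 20–29=14669, 30–39=9610, 40–49=8346, 50–59=7478, 60+=17432
Period 3:
Births: 9610 × 0.254 = 2441
10–19: 2148 × 0.978 = 2101
20–29: 1992 × 0.974 = 1940
30–39: 14669 × 0.957 = 14038
40–49: 9610 × 0.978 = 9399
50–59: 8346 × 0.944 = 7879
60+: 7478 × 0.938 + 17432 × 0.667 = 7014 + 11627 = 18641
Net migration: 0–9 − 20 → 2421; 30–39 − 270 → 13768
Population now: 0–9=2421, 10–19=2101, 20–29=1940, 30–39=13768, 40–49=9399, 50–59=7879, 60+=18641
Total: 69200 → 56149; change = -13051; percentage change = -18.9%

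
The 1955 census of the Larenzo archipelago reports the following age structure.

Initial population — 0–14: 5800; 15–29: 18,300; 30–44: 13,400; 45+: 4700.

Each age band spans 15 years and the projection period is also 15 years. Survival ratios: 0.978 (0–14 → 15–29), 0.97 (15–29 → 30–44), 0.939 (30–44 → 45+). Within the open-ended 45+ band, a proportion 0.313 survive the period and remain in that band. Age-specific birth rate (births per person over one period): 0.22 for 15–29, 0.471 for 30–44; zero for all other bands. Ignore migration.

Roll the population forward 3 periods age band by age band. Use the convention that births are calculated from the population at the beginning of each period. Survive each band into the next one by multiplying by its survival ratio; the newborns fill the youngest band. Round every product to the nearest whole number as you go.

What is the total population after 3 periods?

[period 1]
Births: 18300 × 0.22 = 4026, 13400 × 0.471 = 6311 → total 10337
15–29: 5800 × 0.978 = 5672
30–44: 18300 × 0.97 = 17751
45+: 13400 × 0.939 + 4700 × 0.313 = 12583 + 1471 = 14054
End of period: [10337, 5672, 17751, 14054]
[period 2]
Births: 5672 × 0.22 = 1248, 17751 × 0.471 = 8361 → total 9609
15–29: 10337 × 0.978 = 10110
30–44: 5672 × 0.97 = 5502
45+: 17751 × 0.939 + 14054 × 0.313 = 16668 + 4399 = 21067
End of period: [9609, 10110, 5502, 21067]
[period 3]
Births: 10110 × 0.22 = 2224, 5502 × 0.471 = 2591 → total 4815
15–29: 9609 × 0.978 = 9398
30–44: 10110 × 0.97 = 9807
45+: 5502 × 0.939 + 21067 × 0.313 = 5166 + 6594 = 11760
End of period: [4815, 9398, 9807, 11760]
Total after period 3: 4815 + 9398 + 9807 + 11760 = 35780

35780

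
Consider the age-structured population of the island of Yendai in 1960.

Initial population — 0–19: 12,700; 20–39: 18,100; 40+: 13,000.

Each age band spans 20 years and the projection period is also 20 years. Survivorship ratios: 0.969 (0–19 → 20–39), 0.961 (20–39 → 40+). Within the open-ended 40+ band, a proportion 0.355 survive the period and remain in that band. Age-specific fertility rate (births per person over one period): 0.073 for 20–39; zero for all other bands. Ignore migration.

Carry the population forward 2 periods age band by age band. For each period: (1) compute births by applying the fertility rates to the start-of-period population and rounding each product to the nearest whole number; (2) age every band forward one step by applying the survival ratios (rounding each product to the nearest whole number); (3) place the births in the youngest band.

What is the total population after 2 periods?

21817

Period 1.
Births: 18100 × 0.073 = 1321
20–39: 12700 × 0.969 = 12306
40+: 18100 × 0.961 + 13000 × 0.355 = 17394 + 4615 = 22009
End of period: [1321, 12306, 22009]
Period 2.
Births: 12306 × 0.073 = 898
20–39: 1321 × 0.969 = 1280
40+: 12306 × 0.961 + 22009 × 0.355 = 11826 + 7813 = 19639
End of period: [898, 1280, 19639]
Total after period 2: 898 + 1280 + 19639 = 21817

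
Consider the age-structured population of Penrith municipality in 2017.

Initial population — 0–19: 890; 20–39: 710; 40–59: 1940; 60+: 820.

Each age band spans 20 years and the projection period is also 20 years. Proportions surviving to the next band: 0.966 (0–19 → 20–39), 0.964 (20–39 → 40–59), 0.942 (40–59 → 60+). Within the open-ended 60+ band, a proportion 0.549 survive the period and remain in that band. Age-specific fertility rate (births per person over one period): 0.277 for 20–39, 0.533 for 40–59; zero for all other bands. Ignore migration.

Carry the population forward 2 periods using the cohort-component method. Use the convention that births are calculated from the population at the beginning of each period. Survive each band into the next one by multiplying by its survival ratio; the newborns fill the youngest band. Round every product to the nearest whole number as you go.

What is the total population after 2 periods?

4515

— Period 1 —
Births: 710 × 0.277 = 197, 1940 × 0.533 = 1034 ⇒ total 1231
20–39: 890 × 0.966 = 860
40–59: 710 × 0.964 = 684
60+: 1940 × 0.942 + 820 × 0.549 = 1827 + 450 = 2277
Population now: 0–19=1231, 20–39=860, 40–59=684, 60+=2277
— Period 2 —
Births: 860 × 0.277 = 238, 684 × 0.533 = 365 ⇒ total 603
20–39: 1231 × 0.966 = 1189
40–59: 860 × 0.964 = 829
60+: 684 × 0.942 + 2277 × 0.549 = 644 + 1250 = 1894
Population now: 0–19=603, 20–39=1189, 40–59=829, 60+=1894
Total after period 2: 603 + 1189 + 829 + 1894 = 4515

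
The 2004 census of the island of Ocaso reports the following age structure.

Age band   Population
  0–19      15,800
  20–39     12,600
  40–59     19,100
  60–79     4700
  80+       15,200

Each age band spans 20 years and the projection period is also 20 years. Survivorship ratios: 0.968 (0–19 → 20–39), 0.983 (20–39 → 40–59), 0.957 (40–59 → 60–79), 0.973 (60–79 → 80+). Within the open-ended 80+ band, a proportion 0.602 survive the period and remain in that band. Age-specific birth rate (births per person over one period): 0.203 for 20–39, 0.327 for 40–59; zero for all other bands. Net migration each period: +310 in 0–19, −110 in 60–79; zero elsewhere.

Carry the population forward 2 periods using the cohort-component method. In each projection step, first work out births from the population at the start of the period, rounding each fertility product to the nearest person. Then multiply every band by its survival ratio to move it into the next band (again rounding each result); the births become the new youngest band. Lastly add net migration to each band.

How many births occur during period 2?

7155

Period 1.
Births: 12600 * 0.203 = 2558  |  19100 * 0.327 = 6246 — total 8804
20–39: 15800 * 0.968 = 15294
40–59: 12600 * 0.983 = 12386
60–79: 19100 * 0.957 = 18279
80+: 4700 * 0.973 + 15200 * 0.602 = 4573 + 9150 = 13723
Net migration: 0–19 + 310 → 9114; 60–79 − 110 → 18169
End of period: [9114, 15294, 12386, 18169, 13723]
Period 2.
Births: 15294 * 0.203 = 3105  |  12386 * 0.327 = 4050 — total 7155
20–39: 9114 * 0.968 = 8822
40–59: 15294 * 0.983 = 15034
60–79: 12386 * 0.957 = 11853
80+: 18169 * 0.973 + 13723 * 0.602 = 17678 + 8261 = 25939
Net migration: 0–19 + 310 → 7465; 60–79 − 110 → 11743
End of period: [7465, 8822, 15034, 11743, 25939]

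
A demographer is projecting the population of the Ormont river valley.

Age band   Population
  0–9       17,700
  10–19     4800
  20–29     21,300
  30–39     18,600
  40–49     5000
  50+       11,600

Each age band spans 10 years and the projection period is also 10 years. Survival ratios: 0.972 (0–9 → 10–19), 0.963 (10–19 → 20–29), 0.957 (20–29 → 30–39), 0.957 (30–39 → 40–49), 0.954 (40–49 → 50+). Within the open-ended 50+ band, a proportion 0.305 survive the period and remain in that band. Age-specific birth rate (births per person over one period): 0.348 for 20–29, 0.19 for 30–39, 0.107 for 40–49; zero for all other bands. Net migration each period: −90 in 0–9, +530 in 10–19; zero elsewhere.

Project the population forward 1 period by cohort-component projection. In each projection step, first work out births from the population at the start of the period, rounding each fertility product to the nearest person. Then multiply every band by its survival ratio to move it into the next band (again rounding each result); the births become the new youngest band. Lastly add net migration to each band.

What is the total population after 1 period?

80239

Let group 1 be 0–9 through group 6 = 50+.
Period 1.
Births: 21300 × 0.348 = 7412 ; 18600 × 0.19 = 3534 ; 5000 × 0.107 = 535 → 11481
Group 2: 17700 × 0.972 = 17204
Group 3: 4800 × 0.963 = 4622
Group 4: 21300 × 0.957 = 20384
Group 5: 18600 × 0.957 = 17800
Group 6: 5000 × 0.954 + 11600 × 0.305 = 4770 + 3538 = 8308
Net migration: Group 1 − 90 → 11391; Group 2 + 530 → 17734
Population now: 0–9=11391, 10–19=17734, 20–29=4622, 30–39=20384, 40–49=17800, 50+=8308
Total after period 1: 11391 + 17734 + 4622 + 20384 + 17800 + 8308 = 80239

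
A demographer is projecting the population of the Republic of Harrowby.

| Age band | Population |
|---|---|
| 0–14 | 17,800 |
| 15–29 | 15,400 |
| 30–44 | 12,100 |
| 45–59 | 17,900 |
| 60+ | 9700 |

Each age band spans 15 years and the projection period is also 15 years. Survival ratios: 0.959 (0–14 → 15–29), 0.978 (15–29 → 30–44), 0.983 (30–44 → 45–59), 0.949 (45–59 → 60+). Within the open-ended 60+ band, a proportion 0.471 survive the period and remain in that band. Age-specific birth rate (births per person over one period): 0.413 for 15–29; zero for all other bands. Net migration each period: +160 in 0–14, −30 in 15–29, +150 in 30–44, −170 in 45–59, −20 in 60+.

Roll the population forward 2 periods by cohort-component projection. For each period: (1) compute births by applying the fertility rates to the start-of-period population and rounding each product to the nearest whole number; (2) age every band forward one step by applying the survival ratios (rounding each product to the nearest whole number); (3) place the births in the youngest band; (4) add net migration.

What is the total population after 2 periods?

66267

Call the bands 1 to 5, youngest first.
— Period 1 —
Births: 15400 × 0.413 = 6360
Band 2: 17800 × 0.959 = 17070
Band 3: 15400 × 0.978 = 15061
Band 4: 12100 × 0.983 = 11894
Band 5: 17900 × 0.949 + 9700 × 0.471 = 16987 + 4569 = 21556
Net migration: Band 1 + 160 → 6520; Band 2 − 30 → 17040; Band 3 + 150 → 15211; Band 4 − 170 → 11724; Band 5 − 20 → 21536
→ [6520, 17040, 15211, 11724, 21536]
— Period 2 —
Births: 17040 × 0.413 = 7038
Band 2: 6520 × 0.959 = 6253
Band 3: 17040 × 0.978 = 16665
Band 4: 15211 × 0.983 = 14952
Band 5: 11724 × 0.949 + 21536 × 0.471 = 11126 + 10143 = 21269
Net migration: Band 1 + 160 → 7198; Band 2 − 30 → 6223; Band 3 + 150 → 16815; Band 4 − 170 → 14782; Band 5 − 20 → 21249
→ [7198, 6223, 16815, 14782, 21249]
Total after period 2: 7198 + 6223 + 16815 + 14782 + 21249 = 66267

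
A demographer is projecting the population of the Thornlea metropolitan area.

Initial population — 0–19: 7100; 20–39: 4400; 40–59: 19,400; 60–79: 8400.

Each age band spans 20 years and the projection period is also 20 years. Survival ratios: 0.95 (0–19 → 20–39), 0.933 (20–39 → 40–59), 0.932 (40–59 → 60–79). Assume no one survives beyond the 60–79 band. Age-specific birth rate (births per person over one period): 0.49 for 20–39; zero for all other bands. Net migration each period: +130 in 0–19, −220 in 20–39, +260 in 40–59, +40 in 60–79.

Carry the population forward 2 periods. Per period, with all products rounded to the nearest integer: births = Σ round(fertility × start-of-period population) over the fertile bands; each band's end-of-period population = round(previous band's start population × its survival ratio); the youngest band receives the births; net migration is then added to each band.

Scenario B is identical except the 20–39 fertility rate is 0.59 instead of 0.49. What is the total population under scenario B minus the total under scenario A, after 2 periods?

1071

Period 1:
Births: 4400 * 0.49 = 2156
20–39: 7100 * 0.95 = 6745
40–59: 4400 * 0.933 = 4105
60–79: 19400 * 0.932 = 18081
Net migration: 0–19 + 130 → 2286; 20–39 − 220 → 6525; 40–59 + 260 → 4365; 60–79 + 40 → 18121
Giving 2286 / 6525 / 4365 / 18121.
Period 2:
Births: 6525 * 0.49 = 3197
20–39: 2286 * 0.95 = 2172
40–59: 6525 * 0.933 = 6088
60–79: 4365 * 0.932 = 4068
Net migration: 0–19 + 130 → 3327; 20–39 − 220 → 1952; 40–59 + 260 → 6348; 60–79 + 40 → 4108
Giving 3327 / 1952 / 6348 / 4108.
Scenario A total after 2 periods: 15735
Scenario B projection —
Period 1:
Births: 4400 * 0.59 = 2596
20–39: 7100 * 0.95 = 6745
40–59: 4400 * 0.933 = 4105
60–79: 19400 * 0.932 = 18081
Net migration: 0–19 + 130 → 2726; 20–39 − 220 → 6525; 40–59 + 260 → 4365; 60–79 + 40 → 18121
Giving 2726 / 6525 / 4365 / 18121.
Period 2:
Births: 6525 * 0.59 = 3850
20–39: 2726 * 0.95 = 2590
40–59: 6525 * 0.933 = 6088
60–79: 4365 * 0.932 = 4068
Net migration: 0–19 + 130 → 3980; 20–39 − 220 → 2370; 40–59 + 260 → 6348; 60–79 + 40 → 4108
Giving 3980 / 2370 / 6348 / 4108.
Scenario B total after 2 periods: 16806
Difference B − A = 16806 − 15735 = 1071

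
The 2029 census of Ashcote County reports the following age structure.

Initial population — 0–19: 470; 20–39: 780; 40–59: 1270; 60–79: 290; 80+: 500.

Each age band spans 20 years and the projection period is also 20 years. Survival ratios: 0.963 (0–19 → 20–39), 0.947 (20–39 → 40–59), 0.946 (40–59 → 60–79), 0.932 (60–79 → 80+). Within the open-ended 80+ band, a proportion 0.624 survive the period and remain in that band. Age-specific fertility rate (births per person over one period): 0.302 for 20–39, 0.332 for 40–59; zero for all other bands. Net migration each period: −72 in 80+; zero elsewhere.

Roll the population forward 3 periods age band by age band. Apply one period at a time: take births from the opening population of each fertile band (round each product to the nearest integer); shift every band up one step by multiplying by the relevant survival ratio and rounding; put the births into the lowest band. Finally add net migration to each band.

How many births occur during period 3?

After projecting period 1:
Births: 780 × 0.302 = 236  |  1270 × 0.332 = 422 ⇒ total 658
20–39: 470 × 0.963 = 453
40–59: 780 × 0.947 = 739
60–79: 1270 × 0.946 = 1201
80+: 290 × 0.932 + 500 × 0.624 = 270 + 312 = 582
Net migration: 80+ − 72 → 510
→ [658, 453, 739, 1201, 510]
After projecting period 2:
Births: 453 × 0.302 = 137  |  739 × 0.332 = 245 ⇒ total 382
20–39: 658 × 0.963 = 634
40–59: 453 × 0.947 = 429
60–79: 739 × 0.946 = 699
80+: 1201 × 0.932 + 510 × 0.624 = 1119 + 318 = 1437
Net migration: 80+ − 72 → 1365
→ [382, 634, 429, 699, 1365]
After projecting period 3:
Births: 634 × 0.302 = 191  |  429 × 0.332 = 142 ⇒ total 333
20–39: 382 × 0.963 = 368
40–59: 634 × 0.947 = 600
60–79: 429 × 0.946 = 406
80+: 699 × 0.932 + 1365 × 0.624 = 651 + 852 = 1503
Net migration: 80+ − 72 → 1431
→ [333, 368, 600, 406, 1431]

333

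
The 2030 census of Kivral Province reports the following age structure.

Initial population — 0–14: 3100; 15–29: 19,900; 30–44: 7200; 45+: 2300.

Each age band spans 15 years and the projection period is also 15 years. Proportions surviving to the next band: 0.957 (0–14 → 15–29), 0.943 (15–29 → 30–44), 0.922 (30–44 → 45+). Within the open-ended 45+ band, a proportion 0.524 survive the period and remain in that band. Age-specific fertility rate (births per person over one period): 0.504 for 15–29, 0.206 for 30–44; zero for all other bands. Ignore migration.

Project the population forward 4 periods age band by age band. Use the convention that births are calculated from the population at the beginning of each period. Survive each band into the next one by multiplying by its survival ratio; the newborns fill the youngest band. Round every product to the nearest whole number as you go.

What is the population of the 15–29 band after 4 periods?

Call the groups 1 to 4, youngest first.
— Period 1 —
Births: 19900 * 0.504 = 10030 ; 7200 * 0.206 = 1483 — total 11513
Group 2: 3100 * 0.957 = 2967
Group 3: 19900 * 0.943 = 18766
Group 4: 7200 * 0.922 + 2300 * 0.524 = 6638 + 1205 = 7843
→ [11513, 2967, 18766, 7843]
— Period 2 —
Births: 2967 * 0.504 = 1495 ; 18766 * 0.206 = 3866 — total 5361
Group 2: 11513 * 0.957 = 11018
Group 3: 2967 * 0.943 = 2798
Group 4: 18766 * 0.922 + 7843 * 0.524 = 17302 + 4110 = 21412
→ [5361, 11018, 2798, 21412]
— Period 3 —
Births: 11018 * 0.504 = 5553 ; 2798 * 0.206 = 576 — total 6129
Group 2: 5361 * 0.957 = 5130
Group 3: 11018 * 0.943 = 10390
Group 4: 2798 * 0.922 + 21412 * 0.524 = 2580 + 11220 = 13800
→ [6129, 5130, 10390, 13800]
— Period 4 —
Births: 5130 * 0.504 = 2586 ; 10390 * 0.206 = 2140 — total 4726
Group 2: 6129 * 0.957 = 5865
Group 3: 5130 * 0.943 = 4838
Group 4: 10390 * 0.922 + 13800 * 0.524 = 9580 + 7231 = 16811
→ [4726, 5865, 4838, 16811]

5865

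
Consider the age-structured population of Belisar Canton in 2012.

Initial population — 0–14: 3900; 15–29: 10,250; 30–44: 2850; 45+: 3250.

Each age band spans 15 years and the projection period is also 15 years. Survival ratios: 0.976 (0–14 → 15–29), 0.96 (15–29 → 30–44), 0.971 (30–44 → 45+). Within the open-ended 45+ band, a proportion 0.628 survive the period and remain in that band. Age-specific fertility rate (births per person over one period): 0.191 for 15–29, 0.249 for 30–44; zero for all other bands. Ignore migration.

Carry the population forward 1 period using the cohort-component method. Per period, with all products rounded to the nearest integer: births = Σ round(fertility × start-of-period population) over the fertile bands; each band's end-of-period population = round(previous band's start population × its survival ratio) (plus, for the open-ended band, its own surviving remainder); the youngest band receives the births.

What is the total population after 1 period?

21122

Let group 1 be 0–14 through group 4 = 45+.
Period 1:
Births: 10250 × 0.191 = 1958  |  2850 × 0.249 = 710 → 2668
Group 2: 3900 × 0.976 = 3806
Group 3: 10250 × 0.96 = 9840
Group 4: 2850 × 0.971 + 3250 × 0.628 = 2767 + 2041 = 4808
Population now: 0–14=2668, 15–29=3806, 30–44=9840, 45+=4808
Total after period 1: 2668 + 3806 + 9840 + 4808 = 21122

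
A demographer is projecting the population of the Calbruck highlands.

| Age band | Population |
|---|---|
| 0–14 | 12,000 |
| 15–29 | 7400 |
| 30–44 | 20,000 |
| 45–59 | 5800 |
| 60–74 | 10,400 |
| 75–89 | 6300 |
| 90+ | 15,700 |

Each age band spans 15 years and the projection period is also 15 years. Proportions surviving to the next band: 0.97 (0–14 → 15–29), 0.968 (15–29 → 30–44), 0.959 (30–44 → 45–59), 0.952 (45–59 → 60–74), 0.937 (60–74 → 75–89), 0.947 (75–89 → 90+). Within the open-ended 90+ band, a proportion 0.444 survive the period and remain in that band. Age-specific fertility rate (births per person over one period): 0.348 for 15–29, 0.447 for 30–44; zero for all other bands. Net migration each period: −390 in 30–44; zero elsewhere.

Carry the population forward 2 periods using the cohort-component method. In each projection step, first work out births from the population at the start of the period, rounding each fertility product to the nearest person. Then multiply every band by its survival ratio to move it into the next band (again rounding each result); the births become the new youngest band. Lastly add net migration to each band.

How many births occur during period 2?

7079

Let group 1 be 0–14 through group 7 = 90+.
— Period 1 —
Births: 7400 × 0.348 = 2575 ; 20000 × 0.447 = 8940 → 11515
Group 2: 12000 × 0.97 = 11640
Group 3: 7400 × 0.968 = 7163
Group 4: 20000 × 0.959 = 19180
Group 5: 5800 × 0.952 = 5522
Group 6: 10400 × 0.937 = 9745
Group 7: 6300 × 0.947 + 15700 × 0.444 = 5966 + 6971 = 12937
Net migration: Group 3 − 390 → 6773
End of period: [11515, 11640, 6773, 19180, 5522, 9745, 12937]
— Period 2 —
Births: 11640 × 0.348 = 4051 ; 6773 × 0.447 = 3028 → 7079
Group 2: 11515 × 0.97 = 11170
Group 3: 11640 × 0.968 = 11268
Group 4: 6773 × 0.959 = 6495
Group 5: 19180 × 0.952 = 18259
Group 6: 5522 × 0.937 = 5174
Group 7: 9745 × 0.947 + 12937 × 0.444 = 9229 + 5744 = 14973
Net migration: Group 3 − 390 → 10878
End of period: [7079, 11170, 10878, 6495, 18259, 5174, 14973]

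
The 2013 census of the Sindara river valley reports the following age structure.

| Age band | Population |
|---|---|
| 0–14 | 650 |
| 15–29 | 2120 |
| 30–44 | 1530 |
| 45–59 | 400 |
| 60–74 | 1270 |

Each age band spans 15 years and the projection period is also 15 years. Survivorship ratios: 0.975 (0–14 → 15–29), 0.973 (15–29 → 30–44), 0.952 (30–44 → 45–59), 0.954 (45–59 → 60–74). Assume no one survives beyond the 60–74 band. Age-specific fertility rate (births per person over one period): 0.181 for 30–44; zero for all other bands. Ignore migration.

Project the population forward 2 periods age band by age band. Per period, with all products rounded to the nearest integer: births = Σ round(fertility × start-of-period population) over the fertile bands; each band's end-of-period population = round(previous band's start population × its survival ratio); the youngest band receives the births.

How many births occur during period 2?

Call the groups 1 to 5, youngest first.
Period 1:
Births: 1530 * 0.181 = 277
Group 2: 650 * 0.975 = 634
Group 3: 2120 * 0.973 = 2063
Group 4: 1530 * 0.952 = 1457
Group 5: 400 * 0.954 = 382
End of period: [277, 634, 2063, 1457, 382]
Period 2:
Births: 2063 * 0.181 = 373
Group 2: 277 * 0.975 = 270
Group 3: 634 * 0.973 = 617
Group 4: 2063 * 0.952 = 1964
Group 5: 1457 * 0.954 = 1390
End of period: [373, 270, 617, 1964, 1390]

373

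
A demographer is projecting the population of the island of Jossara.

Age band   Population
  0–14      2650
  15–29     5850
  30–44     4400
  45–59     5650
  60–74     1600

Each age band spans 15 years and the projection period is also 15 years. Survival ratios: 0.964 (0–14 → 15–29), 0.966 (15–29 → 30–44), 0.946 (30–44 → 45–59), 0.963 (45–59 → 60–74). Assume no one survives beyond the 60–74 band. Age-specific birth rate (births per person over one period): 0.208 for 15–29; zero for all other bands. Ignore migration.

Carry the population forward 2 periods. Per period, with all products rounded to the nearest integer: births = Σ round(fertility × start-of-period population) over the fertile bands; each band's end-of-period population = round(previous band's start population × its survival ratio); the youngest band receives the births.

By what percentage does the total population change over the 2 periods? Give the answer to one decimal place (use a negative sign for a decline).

Let group 1 be 0–14 through group 5 = 60–74.
After projecting period 1:
Births: 5850 × 0.208 = 1217
Group 2: 2650 × 0.964 = 2555
Group 3: 5850 × 0.966 = 5651
Group 4: 4400 × 0.946 = 4162
Group 5: 5650 × 0.963 = 5441
Giving 1217 / 2555 / 5651 / 4162 / 5441.
After projecting period 2:
Births: 2555 × 0.208 = 531
Group 2: 1217 × 0.964 = 1173
Group 3: 2555 × 0.966 = 2468
Group 4: 5651 × 0.946 = 5346
Group 5: 4162 × 0.963 = 4008
Giving 531 / 1173 / 2468 / 5346 / 4008.
Total: 20150 → 13526; change = -6624; percentage change = -32.9%

-32.9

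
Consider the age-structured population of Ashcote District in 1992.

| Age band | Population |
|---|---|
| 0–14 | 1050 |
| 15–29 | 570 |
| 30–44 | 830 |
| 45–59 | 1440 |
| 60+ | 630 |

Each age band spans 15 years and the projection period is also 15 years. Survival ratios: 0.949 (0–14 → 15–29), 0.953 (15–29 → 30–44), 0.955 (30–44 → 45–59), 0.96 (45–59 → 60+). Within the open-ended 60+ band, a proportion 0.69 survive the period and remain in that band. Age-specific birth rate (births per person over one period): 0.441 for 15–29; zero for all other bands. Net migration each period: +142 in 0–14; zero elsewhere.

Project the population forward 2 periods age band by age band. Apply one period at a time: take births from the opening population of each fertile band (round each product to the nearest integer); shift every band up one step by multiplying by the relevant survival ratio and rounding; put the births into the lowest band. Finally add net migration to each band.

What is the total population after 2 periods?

4437

Let band 1 be 0–14 through band 5 = 60+.
After projecting period 1:
Births: 570 × 0.441 = 251
Band 2: 1050 × 0.949 = 996
Band 3: 570 × 0.953 = 543
Band 4: 830 × 0.955 = 793
Band 5: 1440 × 0.96 + 630 × 0.69 = 1382 + 435 = 1817
Net migration: Band 1 + 142 → 393
Giving 393 / 996 / 543 / 793 / 1817.
After projecting period 2:
Births: 996 × 0.441 = 439
Band 2: 393 × 0.949 = 373
Band 3: 996 × 0.953 = 949
Band 4: 543 × 0.955 = 519
Band 5: 793 × 0.96 + 1817 × 0.69 = 761 + 1254 = 2015
Net migration: Band 1 + 142 → 581
Giving 581 / 373 / 949 / 519 / 2015.
Total after period 2: 581 + 373 + 949 + 519 + 2015 = 4437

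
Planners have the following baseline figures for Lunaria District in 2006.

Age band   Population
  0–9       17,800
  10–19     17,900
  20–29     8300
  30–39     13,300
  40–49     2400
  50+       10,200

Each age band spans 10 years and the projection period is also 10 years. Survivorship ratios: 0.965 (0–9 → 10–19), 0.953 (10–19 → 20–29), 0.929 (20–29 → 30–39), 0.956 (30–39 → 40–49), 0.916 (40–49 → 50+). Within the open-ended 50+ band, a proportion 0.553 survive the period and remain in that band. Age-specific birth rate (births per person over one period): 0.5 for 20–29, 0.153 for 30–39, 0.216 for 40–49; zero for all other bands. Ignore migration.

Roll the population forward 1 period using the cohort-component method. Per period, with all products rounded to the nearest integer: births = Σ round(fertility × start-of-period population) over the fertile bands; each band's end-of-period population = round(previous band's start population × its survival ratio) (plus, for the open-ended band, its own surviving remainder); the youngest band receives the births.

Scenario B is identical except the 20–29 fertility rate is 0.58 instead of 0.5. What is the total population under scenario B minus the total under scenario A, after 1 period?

After projecting period 1:
Births: 8300 * 0.5 = 4150 ; 13300 * 0.153 = 2035 ; 2400 * 0.216 = 518 → total 6703
10–19: 17800 * 0.965 = 17177
20–29: 17900 * 0.953 = 17059
30–39: 8300 * 0.929 = 7711
40–49: 13300 * 0.956 = 12715
50+: 2400 * 0.916 + 10200 * 0.553 = 2198 + 5641 = 7839
End of period: [6703, 17177, 17059, 7711, 12715, 7839]
Scenario A total after 1 period: 69204
Scenario B projection —
After projecting period 1:
Births: 8300 * 0.58 = 4814 ; 13300 * 0.153 = 2035 ; 2400 * 0.216 = 518 → total 7367
10–19: 17800 * 0.965 = 17177
20–29: 17900 * 0.953 = 17059
30–39: 8300 * 0.929 = 7711
40–49: 13300 * 0.956 = 12715
50+: 2400 * 0.916 + 10200 * 0.553 = 2198 + 5641 = 7839
End of period: [7367, 17177, 17059, 7711, 12715, 7839]
Scenario B total after 1 period: 69868
Difference B − A = 69868 − 69204 = 664

664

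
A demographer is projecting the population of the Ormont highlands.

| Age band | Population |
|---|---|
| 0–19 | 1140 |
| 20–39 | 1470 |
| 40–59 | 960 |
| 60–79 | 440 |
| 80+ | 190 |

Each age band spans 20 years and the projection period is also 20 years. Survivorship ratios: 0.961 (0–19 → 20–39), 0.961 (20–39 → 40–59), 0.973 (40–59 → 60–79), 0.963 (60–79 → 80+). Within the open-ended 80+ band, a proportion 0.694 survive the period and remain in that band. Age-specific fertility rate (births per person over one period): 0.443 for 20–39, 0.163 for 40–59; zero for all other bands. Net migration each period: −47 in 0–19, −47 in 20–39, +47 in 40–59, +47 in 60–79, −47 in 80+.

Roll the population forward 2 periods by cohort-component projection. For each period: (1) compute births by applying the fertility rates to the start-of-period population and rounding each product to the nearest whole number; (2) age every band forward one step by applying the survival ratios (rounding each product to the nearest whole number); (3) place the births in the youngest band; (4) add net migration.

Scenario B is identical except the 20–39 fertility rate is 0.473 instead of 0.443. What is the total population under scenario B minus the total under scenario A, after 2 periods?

Call the bands 1 to 5, youngest first.
[period 1]
Births: 1470 × 0.443 = 651 ; 960 × 0.163 = 156 ⇒ total 807
Band 2: 1140 × 0.961 = 1096
Band 3: 1470 × 0.961 = 1413
Band 4: 960 × 0.973 = 934
Band 5: 440 × 0.963 + 190 × 0.694 = 424 + 132 = 556
Net migration: Band 1 − 47 → 760; Band 2 − 47 → 1049; Band 3 + 47 → 1460; Band 4 + 47 → 981; Band 5 − 47 → 509
→ [760, 1049, 1460, 981, 509]
[period 2]
Births: 1049 × 0.443 = 465 ; 1460 × 0.163 = 238 ⇒ total 703
Band 2: 760 × 0.961 = 730
Band 3: 1049 × 0.961 = 1008
Band 4: 1460 × 0.973 = 1421
Band 5: 981 × 0.963 + 509 × 0.694 = 945 + 353 = 1298
Net migration: Band 1 − 47 → 656; Band 2 − 47 → 683; Band 3 + 47 → 1055; Band 4 + 47 → 1468; Band 5 − 47 → 1251
→ [656, 683, 1055, 1468, 1251]
Scenario A total after 2 periods: 5113
Scenario B projection —
[period 1]
Births: 1470 × 0.473 = 695 ; 960 × 0.163 = 156 ⇒ total 851
Band 2: 1140 × 0.961 = 1096
Band 3: 1470 × 0.961 = 1413
Band 4: 960 × 0.973 = 934
Band 5: 440 × 0.963 + 190 × 0.694 = 424 + 132 = 556
Net migration: Band 1 − 47 → 804; Band 2 − 47 → 1049; Band 3 + 47 → 1460; Band 4 + 47 → 981; Band 5 − 47 → 509
→ [804, 1049, 1460, 981, 509]
[period 2]
Births: 1049 × 0.473 = 496 ; 1460 × 0.163 = 238 ⇒ total 734
Band 2: 804 × 0.961 = 773
Band 3: 1049 × 0.961 = 1008
Band 4: 1460 × 0.973 = 1421
Band 5: 981 × 0.963 + 509 × 0.694 = 945 + 353 = 1298
Net migration: Band 1 − 47 → 687; Band 2 − 47 → 726; Band 3 + 47 → 1055; Band 4 + 47 → 1468; Band 5 − 47 → 1251
→ [687, 726, 1055, 1468, 1251]
Scenario B total after 2 periods: 5187
Difference B − A = 5187 − 5113 = 74

74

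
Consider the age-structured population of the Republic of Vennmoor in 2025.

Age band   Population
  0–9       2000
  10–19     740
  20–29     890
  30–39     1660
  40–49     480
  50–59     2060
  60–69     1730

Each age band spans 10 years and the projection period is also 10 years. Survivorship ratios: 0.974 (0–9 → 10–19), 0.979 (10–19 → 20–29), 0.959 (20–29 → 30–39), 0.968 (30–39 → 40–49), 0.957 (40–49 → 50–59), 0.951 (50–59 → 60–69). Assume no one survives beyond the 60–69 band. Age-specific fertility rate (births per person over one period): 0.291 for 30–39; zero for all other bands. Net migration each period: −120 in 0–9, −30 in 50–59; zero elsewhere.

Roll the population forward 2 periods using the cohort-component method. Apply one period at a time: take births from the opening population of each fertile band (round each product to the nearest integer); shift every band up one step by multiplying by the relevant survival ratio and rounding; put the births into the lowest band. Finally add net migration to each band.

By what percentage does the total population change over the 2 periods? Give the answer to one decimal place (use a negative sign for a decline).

-39.0

Numbering the groups 1..7 from youngest to oldest:
After projecting period 1:
Births: 1660 × 0.291 = 483
Group 2: 2000 × 0.974 = 1948
Group 3: 740 × 0.979 = 724
Group 4: 890 × 0.959 = 854
Group 5: 1660 × 0.968 = 1607
Group 6: 480 × 0.957 = 459
Group 7: 2060 × 0.951 = 1959
Net migration: Group 1 − 120 → 363; Group 6 − 30 → 429
Population now: 0–9=363, 10–19=1948, 20–29=724, 30–39=854, 40–49=1607, 50–59=429, 60–69=1959
After projecting period 2:
Births: 854 × 0.291 = 249
Group 2: 363 × 0.974 = 354
Group 3: 1948 × 0.979 = 1907
Group 4: 724 × 0.959 = 694
Group 5: 854 × 0.968 = 827
Group 6: 1607 × 0.957 = 1538
Group 7: 429 × 0.951 = 408
Net migration: Group 1 − 120 → 129; Group 6 − 30 → 1508
Population now: 0–9=129, 10–19=354, 20–29=1907, 30–39=694, 40–49=827, 50–59=1508, 60–69=408
Total: 9560 → 5827; change = -3733; percentage change = -39.0%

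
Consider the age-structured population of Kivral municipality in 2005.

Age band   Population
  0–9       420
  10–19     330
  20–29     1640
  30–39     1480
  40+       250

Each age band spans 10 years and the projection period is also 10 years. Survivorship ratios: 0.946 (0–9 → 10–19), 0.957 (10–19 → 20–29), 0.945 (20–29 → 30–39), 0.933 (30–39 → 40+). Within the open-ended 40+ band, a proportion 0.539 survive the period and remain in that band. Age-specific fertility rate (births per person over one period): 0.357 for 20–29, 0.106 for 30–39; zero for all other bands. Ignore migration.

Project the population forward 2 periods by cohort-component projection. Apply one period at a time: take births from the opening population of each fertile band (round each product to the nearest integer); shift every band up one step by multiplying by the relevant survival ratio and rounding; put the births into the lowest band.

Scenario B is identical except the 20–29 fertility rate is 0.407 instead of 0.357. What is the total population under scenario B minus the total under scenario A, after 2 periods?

After projecting period 1:
Births: 1640 * 0.357 = 585 ; 1480 * 0.106 = 157 ⇒ total 742
10–19: 420 * 0.946 = 397
20–29: 330 * 0.957 = 316
30–39: 1640 * 0.945 = 1550
40+: 1480 * 0.933 + 250 * 0.539 = 1381 + 135 = 1516
→ [742, 397, 316, 1550, 1516]
After projecting period 2:
Births: 316 * 0.357 = 113 ; 1550 * 0.106 = 164 ⇒ total 277
10–19: 742 * 0.946 = 702
20–29: 397 * 0.957 = 380
30–39: 316 * 0.945 = 299
40+: 1550 * 0.933 + 1516 * 0.539 = 1446 + 817 = 2263
→ [277, 702, 380, 299, 2263]
Scenario A total after 2 periods: 3921
Scenario B projection —
After projecting period 1:
Births: 1640 * 0.407 = 667 ; 1480 * 0.106 = 157 ⇒ total 824
10–19: 420 * 0.946 = 397
20–29: 330 * 0.957 = 316
30–39: 1640 * 0.945 = 1550
40+: 1480 * 0.933 + 250 * 0.539 = 1381 + 135 = 1516
→ [824, 397, 316, 1550, 1516]
After projecting period 2:
Births: 316 * 0.407 = 129 ; 1550 * 0.106 = 164 ⇒ total 293
10–19: 824 * 0.946 = 780
20–29: 397 * 0.957 = 380
30–39: 316 * 0.945 = 299
40+: 1550 * 0.933 + 1516 * 0.539 = 1446 + 817 = 2263
→ [293, 780, 380, 299, 2263]
Scenario B total after 2 periods: 4015
Difference B − A = 4015 − 3921 = 94

94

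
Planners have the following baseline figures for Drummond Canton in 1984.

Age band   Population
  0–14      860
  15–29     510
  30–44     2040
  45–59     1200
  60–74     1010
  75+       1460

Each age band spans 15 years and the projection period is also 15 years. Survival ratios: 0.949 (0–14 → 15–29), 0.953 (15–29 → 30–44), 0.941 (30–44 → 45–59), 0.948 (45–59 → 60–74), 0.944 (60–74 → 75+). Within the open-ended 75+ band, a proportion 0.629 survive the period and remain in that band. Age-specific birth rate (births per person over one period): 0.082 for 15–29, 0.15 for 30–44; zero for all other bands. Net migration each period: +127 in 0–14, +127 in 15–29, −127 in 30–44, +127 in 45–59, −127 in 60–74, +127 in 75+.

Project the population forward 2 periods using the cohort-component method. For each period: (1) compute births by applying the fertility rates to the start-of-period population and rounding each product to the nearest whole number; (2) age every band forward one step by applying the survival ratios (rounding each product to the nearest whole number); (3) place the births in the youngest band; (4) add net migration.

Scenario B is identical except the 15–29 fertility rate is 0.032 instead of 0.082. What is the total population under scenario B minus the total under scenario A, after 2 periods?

— Period 1 —
Births: 510 × 0.082 = 42, 2040 × 0.15 = 306 — total 348
15–29: 860 × 0.949 = 816
30–44: 510 × 0.953 = 486
45–59: 2040 × 0.941 = 1920
60–74: 1200 × 0.948 = 1138
75+: 1010 × 0.944 + 1460 × 0.629 = 953 + 918 = 1871
Net migration: 0–14 + 127 → 475; 15–29 + 127 → 943; 30–44 − 127 → 359; 45–59 + 127 → 2047; 60–74 − 127 → 1011; 75+ + 127 → 1998
Population now: 0–14=475, 15–29=943, 30–44=359, 45–59=2047, 60–74=1011, 75+=1998
— Period 2 —
Births: 943 × 0.082 = 77, 359 × 0.15 = 54 — total 131
15–29: 475 × 0.949 = 451
30–44: 943 × 0.953 = 899
45–59: 359 × 0.941 = 338
60–74: 2047 × 0.948 = 1941
75+: 1011 × 0.944 + 1998 × 0.629 = 954 + 1257 = 2211
Net migration: 0–14 + 127 → 258; 15–29 + 127 → 578; 30–44 − 127 → 772; 45–59 + 127 → 465; 60–74 − 127 → 1814; 75+ + 127 → 2338
Population now: 0–14=258, 15–29=578, 30–44=772, 45–59=465, 60–74=1814, 75+=2338
Scenario A total after 2 periods: 6225
Scenario B projection —
— Period 1 —
Births: 510 × 0.032 = 16, 2040 × 0.15 = 306 — total 322
15–29: 860 × 0.949 = 816
30–44: 510 × 0.953 = 486
45–59: 2040 × 0.941 = 1920
60–74: 1200 × 0.948 = 1138
75+: 1010 × 0.944 + 1460 × 0.629 = 953 + 918 = 1871
Net migration: 0–14 + 127 → 449; 15–29 + 127 → 943; 30–44 − 127 → 359; 45–59 + 127 → 2047; 60–74 − 127 → 1011; 75+ + 127 → 1998
Population now: 0–14=449, 15–29=943, 30–44=359, 45–59=2047, 60–74=1011, 75+=1998
— Period 2 —
Births: 943 × 0.032 = 30, 359 × 0.15 = 54 — total 84
15–29: 449 × 0.949 = 426
30–44: 943 × 0.953 = 899
45–59: 359 × 0.941 = 338
60–74: 2047 × 0.948 = 1941
75+: 1011 × 0.944 + 1998 × 0.629 = 954 + 1257 = 2211
Net migration: 0–14 + 127 → 211; 15–29 + 127 → 553; 30–44 − 127 → 772; 45–59 + 127 → 465; 60–74 − 127 → 1814; 75+ + 127 → 2338
Population now: 0–14=211, 15–29=553, 30–44=772, 45–59=465, 60–74=1814, 75+=2338
Scenario B total after 2 periods: 6153
Difference B − A = 6153 − 6225 = -72

-72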